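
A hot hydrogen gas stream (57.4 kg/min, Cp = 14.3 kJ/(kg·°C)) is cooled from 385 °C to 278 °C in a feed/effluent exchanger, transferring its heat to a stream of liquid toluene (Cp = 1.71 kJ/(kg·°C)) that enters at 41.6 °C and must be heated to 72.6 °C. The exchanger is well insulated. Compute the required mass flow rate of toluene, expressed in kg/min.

Heat released by hot stream: Q = 57.4 × 14.3 × (385 − 278) = 87828 kJ/min
Energy balance on cold side (adiabatic exchanger): Q = ṁ_c·Cp_c·(T_c,out − T_c,in)
ṁ_c = 87828 / [1.71 × (72.6 − 41.6)] = 1656.8 kg/min

ṁ_c = 1660 kg/min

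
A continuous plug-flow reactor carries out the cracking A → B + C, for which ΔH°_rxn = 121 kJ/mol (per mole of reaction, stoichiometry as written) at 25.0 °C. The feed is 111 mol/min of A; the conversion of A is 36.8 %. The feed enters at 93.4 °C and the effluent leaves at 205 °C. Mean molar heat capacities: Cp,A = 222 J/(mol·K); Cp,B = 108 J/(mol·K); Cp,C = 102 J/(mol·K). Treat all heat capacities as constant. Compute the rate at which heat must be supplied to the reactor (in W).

Q_in = 127000 W

Extent of reaction ξ = 0.368 × 111 = 40.848 mol/min
Reaction term: ξ·ΔH°_rxn = 40.848 × 121 = 4942.6 kJ/min
Sensible, feed 93.4→25 °C: -1685.5 kJ/min
Outlet flows (mol/min): A 70.152, B 40.848, C 40.848
Sensible, products 25→205 °C: 4347.3 kJ/min
Q = ΔH = 7604.4 kJ/min = 126.74 kW
Heat supplied = 126740 W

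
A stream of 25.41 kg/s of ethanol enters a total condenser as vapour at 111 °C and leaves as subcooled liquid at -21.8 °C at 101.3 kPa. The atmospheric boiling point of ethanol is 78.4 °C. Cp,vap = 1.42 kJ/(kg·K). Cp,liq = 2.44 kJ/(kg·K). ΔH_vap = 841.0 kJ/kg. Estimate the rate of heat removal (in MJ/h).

vapour 111→78.4 °C: -46.292 kJ/kg
condensation at 78.4 °C: -841 kJ/kg
liquid 78.4→-21.8 °C: -244.49 kJ/kg
Δh = -46.292 + -841 + -244.49 = -1131.8 kJ/kg
Q = ṁ·Δh = 25.41 kg/s × -1131.8 kJ/kg = -28759 kJ/s
|Q| = 28759 kW = 103530 MJ/h

Q_c = 104000 MJ/h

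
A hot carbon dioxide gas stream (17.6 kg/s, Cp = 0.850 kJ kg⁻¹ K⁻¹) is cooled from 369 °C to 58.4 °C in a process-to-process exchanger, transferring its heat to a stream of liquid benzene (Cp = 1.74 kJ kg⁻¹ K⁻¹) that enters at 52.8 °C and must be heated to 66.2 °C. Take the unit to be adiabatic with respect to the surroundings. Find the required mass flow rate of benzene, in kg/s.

ṁ_c = 199 kg/s

Heat released by hot stream: Q = 17.6 × 0.850 × (369 − 58.4) = 4646.6 kJ/s
Energy balance on cold side (adiabatic exchanger): Q = ṁ_c·Cp_c·(T_c,out − T_c,in)
ṁ_c = 4646.6 / [1.74 × (66.2 − 52.8)] = 199.29 kg/s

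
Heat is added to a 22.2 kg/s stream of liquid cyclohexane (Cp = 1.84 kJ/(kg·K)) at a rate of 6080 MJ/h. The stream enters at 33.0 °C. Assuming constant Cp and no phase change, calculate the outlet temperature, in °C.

T_out = 74.3 °C

Q = 6080 MJ/h = 1688.9 kJ/s
ΔT = Q/(ṁ·Cp) = 1688.9/(22.2×1.84) = 41.346 K
T_out = 33.0 + 41.346 = 74.346 °C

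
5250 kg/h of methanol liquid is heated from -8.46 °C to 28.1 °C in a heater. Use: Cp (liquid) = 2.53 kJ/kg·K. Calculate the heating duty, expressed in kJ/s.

Q = 135 kJ/s

Q = ṁ·Cp·ΔT = 5250 × 2.53 × (28.1 − -8.46) = 485610 kJ/h
Converting: 485610 / 3600 s = 134.89 kW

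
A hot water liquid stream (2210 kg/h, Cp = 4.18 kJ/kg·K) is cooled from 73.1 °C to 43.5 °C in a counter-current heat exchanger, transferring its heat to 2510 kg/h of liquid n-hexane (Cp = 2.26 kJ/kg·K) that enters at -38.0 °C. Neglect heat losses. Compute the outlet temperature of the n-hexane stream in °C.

T_c,out = 10.2 °C

Heat released by hot stream: Q = 2210 × 4.18 × (73.1 − 43.5) = 273440 kJ/h
Energy balance on cold side (adiabatic exchanger): Q = ṁ_c·Cp_c·(T_c,out − T_c,in)
T_c,out = -38.0 + 273440/(2510 × 2.26) = 10.203 °C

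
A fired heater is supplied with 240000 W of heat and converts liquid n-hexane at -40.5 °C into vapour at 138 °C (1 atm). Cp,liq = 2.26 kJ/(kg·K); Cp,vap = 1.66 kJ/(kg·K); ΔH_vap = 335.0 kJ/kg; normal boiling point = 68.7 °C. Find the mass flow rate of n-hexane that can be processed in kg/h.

Δh = 2.26×(68.7−-40.5) + 335.0 + 1.66×(138−68.7) = 696.83 kJ/kg
Q = 240000 W = 240 kJ/s = 864000 kJ/h
ṁ = Q/Δh = 864000 / 696.83 = 1239.9 kg/h

ṁ = 1240 kg/h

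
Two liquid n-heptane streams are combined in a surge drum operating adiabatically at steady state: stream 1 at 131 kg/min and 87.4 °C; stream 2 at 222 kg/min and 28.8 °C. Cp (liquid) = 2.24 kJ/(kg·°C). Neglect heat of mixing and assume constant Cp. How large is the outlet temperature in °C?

T_out = 50.5 °C

Energy balance with Q = 0: Σ ṁᵢCp,ᵢ(T_out − Tᵢ) = 0
Σ ṁᵢCp,ᵢTᵢ = 131×2.24×87.4 + 222×2.24×28.8 = 39968
Σ ṁᵢCp,ᵢ = 131×2.24 + 222×2.24 = 790.72
T_out = 39968 / 790.72 = 50.547 °C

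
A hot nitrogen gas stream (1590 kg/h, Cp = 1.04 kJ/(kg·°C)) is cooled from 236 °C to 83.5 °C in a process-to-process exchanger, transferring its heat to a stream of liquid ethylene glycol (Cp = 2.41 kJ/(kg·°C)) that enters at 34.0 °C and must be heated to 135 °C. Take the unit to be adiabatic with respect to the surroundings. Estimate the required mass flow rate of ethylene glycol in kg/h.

Heat released by hot stream: Q = 1590 × 1.04 × (236 − 83.5) = 252170 kJ/h
Energy balance on cold side (adiabatic exchanger): Q = ṁ_c·Cp_c·(T_c,out − T_c,in)
ṁ_c = 252170 / [2.41 × (135 − 34.0)] = 1036 kg/h

ṁ_c = 1040 kg/h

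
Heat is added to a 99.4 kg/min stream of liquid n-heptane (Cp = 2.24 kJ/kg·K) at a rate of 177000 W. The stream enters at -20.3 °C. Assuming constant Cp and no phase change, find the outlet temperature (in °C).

T_out = 27.4 °C

Q = 177000 W = 10620 kJ/min
ΔT = Q/(ṁ·Cp) = 10620/(99.4×2.24) = 47.697 K
T_out = -20.3 + 47.697 = 27.397 °C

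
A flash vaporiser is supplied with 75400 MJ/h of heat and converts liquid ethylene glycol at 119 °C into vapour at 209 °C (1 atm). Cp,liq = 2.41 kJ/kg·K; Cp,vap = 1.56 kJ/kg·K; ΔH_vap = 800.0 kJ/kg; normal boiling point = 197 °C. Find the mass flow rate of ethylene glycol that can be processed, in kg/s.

Δh = 2.41×(197−119) + 800.0 + 1.56×(209−197) = 1006.7 kJ/kg
Q = 75400 MJ/h = 20944 kJ/s = 20944 kJ/s
ṁ = Q/Δh = 20944 / 1006.7 = 20.805 kg/s

ṁ = 20.8 kg/s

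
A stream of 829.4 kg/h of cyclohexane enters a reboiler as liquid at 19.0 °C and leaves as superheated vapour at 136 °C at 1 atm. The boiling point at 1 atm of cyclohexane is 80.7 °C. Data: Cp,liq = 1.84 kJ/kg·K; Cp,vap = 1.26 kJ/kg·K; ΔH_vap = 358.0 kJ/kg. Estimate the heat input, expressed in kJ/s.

liquid 19.0→80.7 °C: 113.53 kJ/kg
vaporisation at 80.7 °C: 358 kJ/kg
vapour 80.7→136 °C: 69.678 kJ/kg
Δh = 113.53 + 358 + 69.678 = 541.21 kJ/kg
Q = ṁ·Δh = 829.4 kg/h × 541.21 kJ/kg = 448880 kJ/h
|Q| = 124.69 kW

Q = 125 kJ/s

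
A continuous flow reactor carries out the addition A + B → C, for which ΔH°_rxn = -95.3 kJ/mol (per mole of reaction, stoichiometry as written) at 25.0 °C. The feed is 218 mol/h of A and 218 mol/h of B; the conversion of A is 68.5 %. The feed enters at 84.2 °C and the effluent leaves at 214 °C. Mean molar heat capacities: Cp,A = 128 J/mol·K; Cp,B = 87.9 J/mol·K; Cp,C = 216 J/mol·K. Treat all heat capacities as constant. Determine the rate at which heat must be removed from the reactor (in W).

Extent of reaction ξ = 0.685 × 218 = 149.33 mol/h
Reaction term: ξ·ΔH°_rxn = 149.33 × -95.3 = -14231 kJ/h
Sensible, feed 84.2→25 °C: -2786.3 kJ/h
Outlet flows (mol/h): A 68.67, B 68.67, C 149.33
Sensible, products 25→214 °C: 8898.3 kJ/h
Q = ΔH = -8119.1 kJ/h = -2.2553 kW
Heat removed = 2255.3 W

Q_out = 2260 W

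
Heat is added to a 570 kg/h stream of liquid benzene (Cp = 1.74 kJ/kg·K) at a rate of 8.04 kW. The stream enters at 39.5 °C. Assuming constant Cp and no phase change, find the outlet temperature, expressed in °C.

T_out = 68.7 °C

Q = 8.04 kW = 28944 kJ/h
ΔT = Q/(ṁ·Cp) = 28944/(570×1.74) = 29.183 K
T_out = 39.5 + 29.183 = 68.683 °C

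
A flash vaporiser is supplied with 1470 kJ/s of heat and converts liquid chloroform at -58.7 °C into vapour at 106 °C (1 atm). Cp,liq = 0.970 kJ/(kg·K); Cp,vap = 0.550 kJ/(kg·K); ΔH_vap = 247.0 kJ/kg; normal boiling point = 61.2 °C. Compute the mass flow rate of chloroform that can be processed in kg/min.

ṁ = 227 kg/min

Δh = 0.970×(61.2−-58.7) + 247.0 + 0.550×(106−61.2) = 387.94 kJ/kg
Q = 1470 kJ/s = 1470 kJ/s = 88200 kJ/min
ṁ = Q/Δh = 88200 / 387.94 = 227.35 kg/min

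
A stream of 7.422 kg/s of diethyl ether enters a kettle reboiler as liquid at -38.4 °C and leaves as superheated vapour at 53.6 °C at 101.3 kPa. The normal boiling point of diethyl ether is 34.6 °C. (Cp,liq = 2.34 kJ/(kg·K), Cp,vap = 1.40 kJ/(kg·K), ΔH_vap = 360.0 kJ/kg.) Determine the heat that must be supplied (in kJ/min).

liquid -38.4→34.6 °C: 170.82 kJ/kg
vaporisation at 34.6 °C: 360 kJ/kg
vapour 34.6→53.6 °C: 26.6 kJ/kg
Δh = 170.82 + 360 + 26.6 = 557.42 kJ/kg
Q = ṁ·Δh = 7.422 kg/s × 557.42 kJ/kg = 4137.2 kJ/s
|Q| = 4137.2 kW = 248230 kJ/min

Q = 248000 kJ/min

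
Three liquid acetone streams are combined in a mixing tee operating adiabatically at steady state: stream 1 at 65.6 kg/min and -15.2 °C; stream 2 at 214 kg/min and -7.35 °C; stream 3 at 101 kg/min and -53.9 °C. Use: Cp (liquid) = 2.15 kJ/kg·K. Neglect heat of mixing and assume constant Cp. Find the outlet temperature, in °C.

T_out = -21.1 °C

Energy balance with Q = 0: Σ ṁᵢCp,ᵢ(T_out − Tᵢ) = 0
Σ ṁᵢCp,ᵢTᵢ = 65.6×2.15×-15.2 + 214×2.15×-7.35 + 101×2.15×-53.9 = -17230
Σ ṁᵢCp,ᵢ = 65.6×2.15 + 214×2.15 + 101×2.15 = 818.29
T_out = -17230 / 818.29 = -21.056 °C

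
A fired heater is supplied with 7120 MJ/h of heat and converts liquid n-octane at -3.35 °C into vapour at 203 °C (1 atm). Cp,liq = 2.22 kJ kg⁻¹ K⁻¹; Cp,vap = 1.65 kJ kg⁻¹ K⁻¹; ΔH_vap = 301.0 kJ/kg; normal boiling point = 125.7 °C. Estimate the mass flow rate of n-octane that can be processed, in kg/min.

ṁ = 166 kg/min

Δh = 2.22×(125.7−-3.35) + 301.0 + 1.65×(203−125.7) = 715.04 kJ/kg
Q = 7120 MJ/h = 1977.8 kJ/s = 118670 kJ/min
ṁ = Q/Δh = 118670 / 715.04 = 165.96 kg/min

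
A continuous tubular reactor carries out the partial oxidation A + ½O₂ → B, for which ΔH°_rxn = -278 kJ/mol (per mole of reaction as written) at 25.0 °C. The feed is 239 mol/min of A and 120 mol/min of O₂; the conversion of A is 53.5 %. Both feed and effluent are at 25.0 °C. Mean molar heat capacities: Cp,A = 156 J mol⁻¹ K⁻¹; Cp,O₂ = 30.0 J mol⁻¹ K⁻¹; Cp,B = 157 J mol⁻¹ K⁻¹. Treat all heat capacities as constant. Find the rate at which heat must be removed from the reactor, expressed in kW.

Q_out = 592 kW

Extent of reaction ξ = 0.535 × 239 = 127.87 mol/min
Reaction term: ξ·ΔH°_rxn = 127.87 × -278 = -35546 kJ/min
Q = ΔH = -35546 kJ/min = -592.44 kW
Heat removed = 592.44 kW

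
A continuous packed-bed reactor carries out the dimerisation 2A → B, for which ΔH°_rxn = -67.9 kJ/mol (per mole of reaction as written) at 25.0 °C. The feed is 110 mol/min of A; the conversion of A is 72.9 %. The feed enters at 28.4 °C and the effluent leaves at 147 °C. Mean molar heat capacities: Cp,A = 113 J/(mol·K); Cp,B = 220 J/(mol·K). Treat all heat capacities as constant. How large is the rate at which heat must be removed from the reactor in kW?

Extent of reaction ξ = 0.729 × 110 / 2 = 40.095 mol/min
Reaction term: ξ·ΔH°_rxn = 40.095 × -67.9 = -2722.5 kJ/min
Sensible, feed 28.4→25 °C: -42.262 kJ/min
Outlet flows (mol/min): A 29.81, B 40.095
Sensible, products 25→147 °C: 1487.1 kJ/min
Q = ΔH = -1277.6 kJ/min = -21.293 kW
Heat removed = 21.293 kW

Q_out = 21.3 kW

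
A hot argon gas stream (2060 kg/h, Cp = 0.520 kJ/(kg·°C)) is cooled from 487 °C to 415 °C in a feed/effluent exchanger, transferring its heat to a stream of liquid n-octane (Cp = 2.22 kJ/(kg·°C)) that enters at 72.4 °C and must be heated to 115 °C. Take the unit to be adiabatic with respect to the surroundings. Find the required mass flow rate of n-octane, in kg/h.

Heat released by hot stream: Q = 2060 × 0.520 × (487 − 415) = 77126 kJ/h
Energy balance on cold side (adiabatic exchanger): Q = ṁ_c·Cp_c·(T_c,out − T_c,in)
ṁ_c = 77126 / [2.22 × (115 − 72.4)] = 815.53 kg/h

ṁ_c = 816 kg/h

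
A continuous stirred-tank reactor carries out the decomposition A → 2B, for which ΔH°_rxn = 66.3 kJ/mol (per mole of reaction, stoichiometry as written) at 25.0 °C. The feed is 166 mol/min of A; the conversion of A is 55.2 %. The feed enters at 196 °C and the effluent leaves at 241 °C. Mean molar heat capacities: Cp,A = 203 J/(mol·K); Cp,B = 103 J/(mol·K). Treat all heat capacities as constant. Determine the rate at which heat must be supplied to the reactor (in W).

Q_in = 128000 W

Extent of reaction ξ = 0.552 × 166 = 91.632 mol/min
Reaction term: ξ·ΔH°_rxn = 91.632 × 66.3 = 6075.2 kJ/min
Sensible, feed 196→25 °C: -5762.4 kJ/min
Outlet flows (mol/min): A 74.368, B 183.26
Sensible, products 25→241 °C: 7338.1 kJ/min
Q = ΔH = 7651 kJ/min = 127.52 kW
Heat supplied = 127520 W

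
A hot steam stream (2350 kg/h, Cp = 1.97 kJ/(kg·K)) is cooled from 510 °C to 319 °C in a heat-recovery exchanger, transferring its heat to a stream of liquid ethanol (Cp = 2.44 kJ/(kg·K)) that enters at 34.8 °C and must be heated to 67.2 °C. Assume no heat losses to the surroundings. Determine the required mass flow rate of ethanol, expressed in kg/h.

ṁ_c = 11200 kg/h

Heat released by hot stream: Q = 2350 × 1.97 × (510 − 319) = 884230 kJ/h
Energy balance on cold side (adiabatic exchanger): Q = ṁ_c·Cp_c·(T_c,out − T_c,in)
ṁ_c = 884230 / [2.44 × (67.2 − 34.8)] = 11185 kg/h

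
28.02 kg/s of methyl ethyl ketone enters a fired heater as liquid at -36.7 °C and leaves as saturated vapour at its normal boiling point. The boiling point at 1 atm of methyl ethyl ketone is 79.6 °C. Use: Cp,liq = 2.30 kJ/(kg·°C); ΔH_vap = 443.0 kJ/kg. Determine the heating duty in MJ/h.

Q = 71700 MJ/h

liquid -36.7→79.6 °C: 267.49 kJ/kg
vaporisation at 79.6 °C: 443 kJ/kg
Δh = 267.49 + 443 = 710.49 kJ/kg
Q = ṁ·Δh = 28.02 kg/s × 710.49 kJ/kg = 19908 kJ/s
|Q| = 19908 kW = 71669 MJ/h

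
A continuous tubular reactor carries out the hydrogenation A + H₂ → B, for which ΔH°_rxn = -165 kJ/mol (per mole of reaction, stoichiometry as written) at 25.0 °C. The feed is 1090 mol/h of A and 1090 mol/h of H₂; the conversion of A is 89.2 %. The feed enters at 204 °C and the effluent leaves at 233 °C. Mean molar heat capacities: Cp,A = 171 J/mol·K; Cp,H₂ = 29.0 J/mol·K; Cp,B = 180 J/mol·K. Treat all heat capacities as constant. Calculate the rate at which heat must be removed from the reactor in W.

Q_out = 43900 W

Extent of reaction ξ = 0.892 × 1090 = 972.28 mol/h
Reaction term: ξ·ΔH°_rxn = 972.28 × -165 = -160430 kJ/h
Sensible, feed 204→25 °C: -39022 kJ/h
Outlet flows (mol/h): A 117.72, H₂ 117.72, B 972.28
Sensible, products 25→233 °C: 41299 kJ/h
Q = ΔH = -158150 kJ/h = -43.93 kW
Heat removed = 43930 W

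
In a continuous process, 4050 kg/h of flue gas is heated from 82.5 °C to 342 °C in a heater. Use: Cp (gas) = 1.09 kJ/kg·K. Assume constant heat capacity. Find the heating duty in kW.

Q = 318 kW

Q = ṁ·Cp·ΔT = 4050 × 1.09 × (342 − 82.5) = 1.1456e+06 kJ/h
Converting: 1.1456e+06 / 3600 s = 318.21 kW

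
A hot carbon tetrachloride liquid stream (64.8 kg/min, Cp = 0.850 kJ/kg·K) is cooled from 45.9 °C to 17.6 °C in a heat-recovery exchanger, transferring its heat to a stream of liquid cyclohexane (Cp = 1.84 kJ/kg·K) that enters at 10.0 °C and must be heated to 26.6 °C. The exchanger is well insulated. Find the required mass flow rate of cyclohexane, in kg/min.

Heat released by hot stream: Q = 64.8 × 0.850 × (45.9 − 17.6) = 1558.8 kJ/min
Energy balance on cold side (adiabatic exchanger): Q = ṁ_c·Cp_c·(T_c,out − T_c,in)
ṁ_c = 1558.8 / [1.84 × (26.6 − 10.0)] = 51.033 kg/min

ṁ_c = 51.0 kg/min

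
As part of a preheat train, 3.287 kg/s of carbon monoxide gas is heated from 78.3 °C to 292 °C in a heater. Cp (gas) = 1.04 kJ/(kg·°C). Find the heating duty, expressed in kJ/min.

Q = ṁ·Cp·ΔT = 3.287 × 1.04 × (292 − 78.3) = 730.53 kJ/s
Heating duty = 43832 kJ/min

Q = 43800 kJ/min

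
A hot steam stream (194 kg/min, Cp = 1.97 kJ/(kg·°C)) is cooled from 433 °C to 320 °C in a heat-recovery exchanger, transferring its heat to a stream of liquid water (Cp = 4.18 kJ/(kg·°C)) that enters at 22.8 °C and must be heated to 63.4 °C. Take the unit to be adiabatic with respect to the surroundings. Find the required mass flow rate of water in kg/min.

ṁ_c = 254 kg/min

Heat released by hot stream: Q = 194 × 1.97 × (433 − 320) = 43186 kJ/min
Energy balance on cold side (adiabatic exchanger): Q = ṁ_c·Cp_c·(T_c,out − T_c,in)
ṁ_c = 43186 / [4.18 × (63.4 − 22.8)] = 254.47 kg/min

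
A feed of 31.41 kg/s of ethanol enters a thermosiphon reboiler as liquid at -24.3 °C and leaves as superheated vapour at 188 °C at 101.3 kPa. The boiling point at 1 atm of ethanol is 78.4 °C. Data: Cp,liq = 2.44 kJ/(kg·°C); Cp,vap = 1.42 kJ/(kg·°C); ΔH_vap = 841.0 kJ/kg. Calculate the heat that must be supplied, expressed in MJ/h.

Q = 141000 MJ/h

liquid -24.3→78.4 °C: 250.59 kJ/kg
vaporisation at 78.4 °C: 841 kJ/kg
vapour 78.4→188 °C: 155.63 kJ/kg
Δh = 250.59 + 841 + 155.63 = 1247.2 kJ/kg
Q = ṁ·Δh = 31.41 kg/s × 1247.2 kJ/kg = 39175 kJ/s
|Q| = 39175 kW = 141030 MJ/h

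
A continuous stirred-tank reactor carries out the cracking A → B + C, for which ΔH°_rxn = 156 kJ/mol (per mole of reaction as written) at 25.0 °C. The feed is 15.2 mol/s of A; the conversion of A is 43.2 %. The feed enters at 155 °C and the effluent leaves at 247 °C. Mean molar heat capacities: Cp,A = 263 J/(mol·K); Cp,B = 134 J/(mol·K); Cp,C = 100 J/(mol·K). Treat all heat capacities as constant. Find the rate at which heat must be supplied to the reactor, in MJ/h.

Extent of reaction ξ = 0.432 × 15.2 = 6.5664 mol/s
Reaction term: ξ·ΔH°_rxn = 6.5664 × 156 = 1024.4 kJ/s
Sensible, feed 155→25 °C: -519.69 kJ/s
Outlet flows (mol/s): A 8.6336, B 6.5664, C 6.5664
Sensible, products 25→247 °C: 845.19 kJ/s
Q = ΔH = 1349.9 kJ/s = 1349.9 kW
Heat supplied = 4859.5 MJ/h

Q_in = 4860 MJ/h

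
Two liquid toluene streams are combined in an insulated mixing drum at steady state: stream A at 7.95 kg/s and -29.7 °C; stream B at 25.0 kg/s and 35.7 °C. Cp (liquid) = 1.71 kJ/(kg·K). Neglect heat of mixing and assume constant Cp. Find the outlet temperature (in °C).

No heat crosses the boundary, so H_out = H_in.
Σ ṁᵢCp,ᵢTᵢ = 7.95×1.71×-29.7 + 25.0×1.71×35.7 = 1122.4
Σ ṁᵢCp,ᵢ = 7.95×1.71 + 25.0×1.71 = 56.344
T_out = 1122.4 / 56.344 = 19.921 °C

T_out = 19.9 °C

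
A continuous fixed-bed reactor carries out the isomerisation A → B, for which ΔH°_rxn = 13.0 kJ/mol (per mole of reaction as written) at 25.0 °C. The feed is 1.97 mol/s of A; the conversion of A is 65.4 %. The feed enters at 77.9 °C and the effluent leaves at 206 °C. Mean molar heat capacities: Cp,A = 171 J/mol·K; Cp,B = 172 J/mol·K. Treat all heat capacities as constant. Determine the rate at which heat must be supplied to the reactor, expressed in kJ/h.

Extent of reaction ξ = 0.654 × 1.97 = 1.2884 mol/s
Reaction term: ξ·ΔH°_rxn = 1.2884 × 13.0 = 16.749 kJ/s
Sensible, feed 77.9→25 °C: -17.82 kJ/s
Outlet flows (mol/s): A 0.68162, B 1.2884
Sensible, products 25→206 °C: 61.207 kJ/s
Q = ΔH = 60.135 kJ/s = 60.135 kW
Heat supplied = 216490 kJ/h

Q_in = 216000 kJ/h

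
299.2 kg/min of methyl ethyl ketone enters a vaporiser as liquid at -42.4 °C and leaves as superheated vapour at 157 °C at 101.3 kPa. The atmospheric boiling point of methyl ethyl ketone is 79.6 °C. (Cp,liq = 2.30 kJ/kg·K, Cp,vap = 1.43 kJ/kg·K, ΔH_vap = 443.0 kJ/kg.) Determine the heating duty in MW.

liquid -42.4→79.6 °C: 280.6 kJ/kg
vaporisation at 79.6 °C: 443 kJ/kg
vapour 79.6→157 °C: 110.68 kJ/kg
Δh = 280.6 + 443 + 110.68 = 834.28 kJ/kg
Q = ṁ·Δh = 299.2 kg/min × 834.28 kJ/kg = 249620 kJ/min
|Q| = 4160.3 kW = 4.1603 MW

Q = 4.16 MW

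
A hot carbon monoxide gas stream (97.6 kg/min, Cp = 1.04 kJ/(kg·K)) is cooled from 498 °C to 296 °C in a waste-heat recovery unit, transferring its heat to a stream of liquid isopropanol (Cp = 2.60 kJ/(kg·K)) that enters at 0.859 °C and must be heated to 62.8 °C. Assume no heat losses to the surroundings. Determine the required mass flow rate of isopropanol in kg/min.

Heat released by hot stream: Q = 97.6 × 1.04 × (498 − 296) = 20504 kJ/min
Energy balance on cold side (adiabatic exchanger): Q = ṁ_c·Cp_c·(T_c,out − T_c,in)
ṁ_c = 20504 / [2.60 × (62.8 − 0.859)] = 127.32 kg/min

ṁ_c = 127 kg/min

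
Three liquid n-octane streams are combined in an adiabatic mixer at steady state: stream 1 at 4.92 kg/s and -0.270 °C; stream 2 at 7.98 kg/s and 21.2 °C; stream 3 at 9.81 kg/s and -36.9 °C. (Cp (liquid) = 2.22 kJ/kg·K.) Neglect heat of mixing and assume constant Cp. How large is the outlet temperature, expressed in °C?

T_out = -8.55 °C

Adiabatic, steady state ⇒ Σ ṁᵢCp,ᵢ(T_out − Tᵢ) = 0
Σ ṁᵢCp,ᵢTᵢ = 4.92×2.22×-0.270 + 7.98×2.22×21.2 + 9.81×2.22×-36.9 = -430.99
Σ ṁᵢCp,ᵢ = 4.92×2.22 + 7.98×2.22 + 9.81×2.22 = 50.416
T_out = -430.99 / 50.416 = -8.5487 °C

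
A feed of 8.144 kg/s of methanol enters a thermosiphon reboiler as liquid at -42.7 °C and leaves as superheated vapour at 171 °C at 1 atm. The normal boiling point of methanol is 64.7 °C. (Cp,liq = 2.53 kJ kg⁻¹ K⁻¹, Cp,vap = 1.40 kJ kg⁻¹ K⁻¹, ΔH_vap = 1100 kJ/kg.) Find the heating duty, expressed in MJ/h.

Q = 44600 MJ/h

liquid -42.7→64.7 °C: 271.72 kJ/kg
vaporisation at 64.7 °C: 1100 kJ/kg
vapour 64.7→171 °C: 148.82 kJ/kg
Δh = 271.72 + 1100 + 148.82 = 1520.5 kJ/kg
Q = ṁ·Δh = 8.144 kg/s × 1520.5 kJ/kg = 12383 kJ/s
|Q| = 12383 kW = 44580 MJ/h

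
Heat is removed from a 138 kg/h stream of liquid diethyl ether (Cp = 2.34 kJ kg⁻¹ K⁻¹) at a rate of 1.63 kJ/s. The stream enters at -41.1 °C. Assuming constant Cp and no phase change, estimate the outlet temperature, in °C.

T_out = -59.3 °C

Q = 1.63 kJ/s = 5868 kJ/h
ΔT = Q/(ṁ·Cp) = 5868/(138×2.34) = 18.172 K
T_out = -41.1 − 18.172 = -59.272 °C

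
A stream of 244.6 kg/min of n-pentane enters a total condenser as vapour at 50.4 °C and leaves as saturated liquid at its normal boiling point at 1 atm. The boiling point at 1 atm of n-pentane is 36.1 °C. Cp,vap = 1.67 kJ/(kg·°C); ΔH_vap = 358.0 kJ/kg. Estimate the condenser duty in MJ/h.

Q_c = 5600 MJ/h

vapour 50.4→36.1 °C: -23.881 kJ/kg
condensation at 36.1 °C: -358 kJ/kg
Δh = -23.881 + -358 = -381.88 kJ/kg
Q = ṁ·Δh = 244.6 kg/min × -381.88 kJ/kg = -93408 kJ/min
|Q| = 1556.8 kW = 5604.5 MJ/h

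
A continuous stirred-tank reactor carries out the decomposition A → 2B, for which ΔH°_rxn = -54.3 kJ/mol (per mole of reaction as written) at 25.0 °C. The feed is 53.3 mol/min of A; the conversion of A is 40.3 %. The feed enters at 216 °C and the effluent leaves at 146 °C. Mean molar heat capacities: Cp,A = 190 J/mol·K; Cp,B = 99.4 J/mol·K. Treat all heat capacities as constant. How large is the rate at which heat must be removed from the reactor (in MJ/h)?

Q_out = 111 MJ/h

Extent of reaction ξ = 0.403 × 53.3 = 21.48 mol/min
Reaction term: ξ·ΔH°_rxn = 21.48 × -54.3 = -1166.4 kJ/min
Sensible, feed 216→25 °C: -1934.3 kJ/min
Outlet flows (mol/min): A 31.82, B 42.96
Sensible, products 25→146 °C: 1248.2 kJ/min
Q = ΔH = -1852.4 kJ/min = -30.873 kW
Heat removed = 111.14 MJ/h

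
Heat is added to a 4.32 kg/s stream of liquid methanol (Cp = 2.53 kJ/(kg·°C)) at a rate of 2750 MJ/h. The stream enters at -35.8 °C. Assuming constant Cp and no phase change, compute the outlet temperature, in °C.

Q = 2750 MJ/h = 763.89 kJ/s
ΔT = Q/(ṁ·Cp) = 763.89/(4.32×2.53) = 69.892 K
T_out = -35.8 + 69.892 = 34.092 °C

T_out = 34.1 °C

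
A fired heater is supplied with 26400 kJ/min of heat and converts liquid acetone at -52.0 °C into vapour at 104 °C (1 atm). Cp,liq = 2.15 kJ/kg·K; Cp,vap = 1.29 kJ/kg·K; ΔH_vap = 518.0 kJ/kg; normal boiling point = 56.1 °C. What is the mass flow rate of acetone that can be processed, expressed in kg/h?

Δh = 2.15×(56.1−-52.0) + 518.0 + 1.29×(104−56.1) = 812.21 kJ/kg
Q = 26400 kJ/min = 440 kJ/s = 1.584e+06 kJ/h
ṁ = Q/Δh = 1.584e+06 / 812.21 = 1950.2 kg/h

ṁ = 1950 kg/h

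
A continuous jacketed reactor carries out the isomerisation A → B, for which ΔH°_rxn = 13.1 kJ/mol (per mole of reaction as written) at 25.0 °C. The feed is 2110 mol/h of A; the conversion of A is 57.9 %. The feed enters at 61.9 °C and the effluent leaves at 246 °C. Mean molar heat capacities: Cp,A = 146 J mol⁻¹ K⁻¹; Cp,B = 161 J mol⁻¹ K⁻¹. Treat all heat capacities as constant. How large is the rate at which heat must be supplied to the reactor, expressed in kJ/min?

Extent of reaction ξ = 0.579 × 2110 = 1221.7 mol/h
Reaction term: ξ·ΔH°_rxn = 1221.7 × 13.1 = 16004 kJ/h
Sensible, feed 61.9→25 °C: -11367 kJ/h
Outlet flows (mol/h): A 888.31, B 1221.7
Sensible, products 25→246 °C: 72131 kJ/h
Q = ΔH = 76768 kJ/h = 21.324 kW
Heat supplied = 1279.5 kJ/min

Q_in = 1280 kJ/min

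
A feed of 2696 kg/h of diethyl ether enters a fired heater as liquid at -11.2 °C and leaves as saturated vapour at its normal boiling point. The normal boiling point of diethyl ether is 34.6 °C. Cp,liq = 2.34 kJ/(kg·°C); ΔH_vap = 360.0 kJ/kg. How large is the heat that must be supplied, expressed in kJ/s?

Q = 350 kJ/s

liquid -11.2→34.6 °C: 107.17 kJ/kg
vaporisation at 34.6 °C: 360 kJ/kg
Δh = 107.17 + 360 = 467.17 kJ/kg
Q = ṁ·Δh = 2696 kg/h × 467.17 kJ/kg = 1.2595e+06 kJ/h
|Q| = 349.86 kW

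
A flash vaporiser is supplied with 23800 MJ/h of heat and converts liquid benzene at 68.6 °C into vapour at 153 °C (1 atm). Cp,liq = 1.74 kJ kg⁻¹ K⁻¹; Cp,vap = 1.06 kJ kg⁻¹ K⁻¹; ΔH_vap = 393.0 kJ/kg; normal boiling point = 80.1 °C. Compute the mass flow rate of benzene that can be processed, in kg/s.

ṁ = 13.5 kg/s

Δh = 1.74×(80.1−68.6) + 393.0 + 1.06×(153−80.1) = 490.28 kJ/kg
Q = 23800 MJ/h = 6611.1 kJ/s = 6611.1 kJ/s
ṁ = Q/Δh = 6611.1 / 490.28 = 13.484 kg/s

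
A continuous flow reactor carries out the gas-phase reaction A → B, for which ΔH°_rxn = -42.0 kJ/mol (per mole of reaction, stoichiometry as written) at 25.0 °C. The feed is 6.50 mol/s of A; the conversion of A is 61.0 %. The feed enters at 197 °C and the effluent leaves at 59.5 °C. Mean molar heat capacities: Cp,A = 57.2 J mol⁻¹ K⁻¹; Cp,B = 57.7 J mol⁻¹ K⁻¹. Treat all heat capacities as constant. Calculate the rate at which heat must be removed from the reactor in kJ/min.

Q_out = 13100 kJ/min

Extent of reaction ξ = 0.610 × 6.50 = 3.965 mol/s
Reaction term: ξ·ΔH°_rxn = 3.965 × -42.0 = -166.53 kJ/s
Sensible, feed 197→25 °C: -63.95 kJ/s
Outlet flows (mol/s): A 2.535, B 3.965
Sensible, products 25→59.5 °C: 12.895 kJ/s
Q = ΔH = -217.58 kJ/s = -217.58 kW
Heat removed = 13055 kJ/min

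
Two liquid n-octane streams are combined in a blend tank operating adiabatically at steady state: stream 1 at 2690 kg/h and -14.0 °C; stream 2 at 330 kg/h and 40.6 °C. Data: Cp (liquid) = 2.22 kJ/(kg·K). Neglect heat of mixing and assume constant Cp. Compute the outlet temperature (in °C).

T_out = -8.03 °C

No heat crosses the boundary, so H_out = H_in.
Σ ṁᵢCp,ᵢTᵢ = 2690×2.22×-14.0 + 330×2.22×40.6 = -53862
Σ ṁᵢCp,ᵢ = 2690×2.22 + 330×2.22 = 6704.4
T_out = -53862 / 6704.4 = -8.0338 °C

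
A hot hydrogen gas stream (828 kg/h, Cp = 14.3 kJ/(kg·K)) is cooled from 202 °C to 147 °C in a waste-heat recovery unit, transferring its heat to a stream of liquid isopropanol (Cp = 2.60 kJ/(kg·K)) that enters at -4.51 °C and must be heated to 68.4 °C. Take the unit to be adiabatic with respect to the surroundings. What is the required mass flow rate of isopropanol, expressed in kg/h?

Heat released by hot stream: Q = 828 × 14.3 × (202 − 147) = 651220 kJ/h
Energy balance on cold side (adiabatic exchanger): Q = ṁ_c·Cp_c·(T_c,out − T_c,in)
ṁ_c = 651220 / [2.60 × (68.4 − -4.51)] = 3435.3 kg/h

ṁ_c = 3440 kg/h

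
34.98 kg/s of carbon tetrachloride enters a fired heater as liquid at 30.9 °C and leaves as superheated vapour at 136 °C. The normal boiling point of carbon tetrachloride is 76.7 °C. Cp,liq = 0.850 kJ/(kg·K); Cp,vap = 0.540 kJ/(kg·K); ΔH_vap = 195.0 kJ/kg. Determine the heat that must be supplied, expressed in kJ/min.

liquid 30.9→76.7 °C: 38.93 kJ/kg
vaporisation at 76.7 °C: 195 kJ/kg
vapour 76.7→136 °C: 32.022 kJ/kg
Δh = 38.93 + 195 + 32.022 = 265.95 kJ/kg
Q = ṁ·Δh = 34.98 kg/s × 265.95 kJ/kg = 9303 kJ/s
|Q| = 9303 kW = 558180 kJ/min

Q = 558000 kJ/min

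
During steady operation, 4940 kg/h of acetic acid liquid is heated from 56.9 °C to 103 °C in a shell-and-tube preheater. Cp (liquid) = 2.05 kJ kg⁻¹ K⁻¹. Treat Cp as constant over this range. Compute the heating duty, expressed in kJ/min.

Q = 7780 kJ/min

Q = ṁ·Cp·ΔT = 4940 × 2.05 × (103 − 56.9) = 466850 kJ/h
Converting: 466850 / 3600 s = 129.68 kW
Heating duty = 7780.9 kJ/min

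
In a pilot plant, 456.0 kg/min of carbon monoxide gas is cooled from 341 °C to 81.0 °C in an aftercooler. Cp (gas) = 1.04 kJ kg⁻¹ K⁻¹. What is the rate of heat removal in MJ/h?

Q = ṁ·Cp·ΔT = 456.0 × 1.04 × (81.0 − 341) = -123300 kJ/min
Converting: 123300 / 60 s = 2055 kW
Cooling duty = 7398.1 MJ/h

Q_c = 7400 MJ/h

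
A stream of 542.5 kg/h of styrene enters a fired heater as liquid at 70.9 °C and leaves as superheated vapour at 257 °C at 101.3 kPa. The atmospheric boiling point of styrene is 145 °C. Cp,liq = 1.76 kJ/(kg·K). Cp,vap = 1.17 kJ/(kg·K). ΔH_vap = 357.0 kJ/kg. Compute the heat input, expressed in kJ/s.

Q = 93.2 kJ/s

liquid 70.9→145 °C: 130.42 kJ/kg
vaporisation at 145 °C: 357 kJ/kg
vapour 145→257 °C: 131.04 kJ/kg
Δh = 130.42 + 357 + 131.04 = 618.46 kJ/kg
Q = ṁ·Δh = 542.5 kg/h × 618.46 kJ/kg = 335510 kJ/h
|Q| = 93.198 kW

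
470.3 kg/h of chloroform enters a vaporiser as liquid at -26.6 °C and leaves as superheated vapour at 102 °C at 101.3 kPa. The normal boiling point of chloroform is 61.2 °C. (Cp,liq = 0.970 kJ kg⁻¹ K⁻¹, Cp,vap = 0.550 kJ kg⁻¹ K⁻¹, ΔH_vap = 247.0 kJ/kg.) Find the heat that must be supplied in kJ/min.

Q = 2780 kJ/min

liquid -26.6→61.2 °C: 85.166 kJ/kg
vaporisation at 61.2 °C: 247 kJ/kg
vapour 61.2→102 °C: 22.44 kJ/kg
Δh = 85.166 + 247 + 22.44 = 354.61 kJ/kg
Q = ṁ·Δh = 470.3 kg/h × 354.61 kJ/kg = 166770 kJ/h
|Q| = 46.325 kW = 2779.5 kJ/min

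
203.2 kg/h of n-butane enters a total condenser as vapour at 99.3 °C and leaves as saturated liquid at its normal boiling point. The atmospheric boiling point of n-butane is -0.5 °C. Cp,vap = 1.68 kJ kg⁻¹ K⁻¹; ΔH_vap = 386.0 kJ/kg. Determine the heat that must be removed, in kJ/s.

vapour 99.3→-0.5 °C: -167.66 kJ/kg
condensation at -0.5 °C: -386 kJ/kg
Δh = -167.66 + -386 = -553.66 kJ/kg
Q = ṁ·Δh = 203.2 kg/h × -553.66 kJ/kg = -112500 kJ/h
|Q| = 31.251 kW

Q_c = 31.3 kJ/s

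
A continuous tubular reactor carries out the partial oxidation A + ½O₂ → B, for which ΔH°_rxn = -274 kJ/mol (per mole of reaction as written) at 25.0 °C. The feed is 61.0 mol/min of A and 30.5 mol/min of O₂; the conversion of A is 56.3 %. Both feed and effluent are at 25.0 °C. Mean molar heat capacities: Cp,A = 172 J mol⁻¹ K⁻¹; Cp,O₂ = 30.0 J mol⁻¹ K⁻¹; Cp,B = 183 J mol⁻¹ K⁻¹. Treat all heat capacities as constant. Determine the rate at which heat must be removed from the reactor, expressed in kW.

Extent of reaction ξ = 0.563 × 61.0 = 34.343 mol/min
Reaction term: ξ·ΔH°_rxn = 34.343 × -274 = -9410 kJ/min
Q = ΔH = -9410 kJ/min = -156.83 kW
Heat removed = 156.83 kW

Q_out = 157 kW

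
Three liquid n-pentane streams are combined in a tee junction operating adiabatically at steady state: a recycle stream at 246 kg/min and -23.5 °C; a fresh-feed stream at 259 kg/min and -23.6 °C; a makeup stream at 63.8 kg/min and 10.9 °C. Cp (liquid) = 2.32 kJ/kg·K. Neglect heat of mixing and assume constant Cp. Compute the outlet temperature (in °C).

No heat crosses the boundary, so H_out = H_in.
T_out = Σ ṁᵢCp,ᵢTᵢ / Σ ṁᵢCp,ᵢ
      = -25979 / 1319.6 = -19.687 °C

T_out = -19.7 °C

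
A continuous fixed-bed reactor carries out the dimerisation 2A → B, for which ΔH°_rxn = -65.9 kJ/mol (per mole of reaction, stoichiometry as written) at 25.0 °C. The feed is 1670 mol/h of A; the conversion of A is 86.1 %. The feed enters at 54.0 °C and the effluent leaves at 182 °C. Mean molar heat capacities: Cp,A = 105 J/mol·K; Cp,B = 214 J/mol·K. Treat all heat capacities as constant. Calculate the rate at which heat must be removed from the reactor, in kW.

Extent of reaction ξ = 0.861 × 1670 / 2 = 718.93 mol/h
Reaction term: ξ·ΔH°_rxn = 718.93 × -65.9 = -47378 kJ/h
Sensible, feed 54.0→25 °C: -5085.1 kJ/h
Outlet flows (mol/h): A 232.13, B 718.93
Sensible, products 25→182 °C: 27981 kJ/h
Q = ΔH = -24482 kJ/h = -6.8004 kW
Heat removed = 6.8004 kW

Q_out = 6.80 kW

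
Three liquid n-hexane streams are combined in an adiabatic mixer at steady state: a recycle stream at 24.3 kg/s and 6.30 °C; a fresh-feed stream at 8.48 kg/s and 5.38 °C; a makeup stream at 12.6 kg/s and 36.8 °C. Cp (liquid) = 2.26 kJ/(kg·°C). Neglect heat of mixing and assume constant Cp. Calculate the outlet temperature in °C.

No heat crosses the boundary, so H_out = H_in.
T_out = Σ ṁᵢCp,ᵢTᵢ / Σ ṁᵢCp,ᵢ
      = 1497 / 102.56 = 14.597 °C

T_out = 14.6 °C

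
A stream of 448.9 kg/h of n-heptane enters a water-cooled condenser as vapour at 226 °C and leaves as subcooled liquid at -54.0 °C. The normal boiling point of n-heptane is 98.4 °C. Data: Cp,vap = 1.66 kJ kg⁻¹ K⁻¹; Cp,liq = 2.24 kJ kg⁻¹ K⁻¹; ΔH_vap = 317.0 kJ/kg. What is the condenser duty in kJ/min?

Q_c = 6510 kJ/min

vapour 226→98.4 °C: -211.82 kJ/kg
condensation at 98.4 °C: -317 kJ/kg
liquid 98.4→-54.0 °C: -341.38 kJ/kg
Δh = -211.82 + -317 + -341.38 = -870.19 kJ/kg
Q = ṁ·Δh = 448.9 kg/h × -870.19 kJ/kg = -390630 kJ/h
|Q| = 108.51 kW = 6510.5 kJ/min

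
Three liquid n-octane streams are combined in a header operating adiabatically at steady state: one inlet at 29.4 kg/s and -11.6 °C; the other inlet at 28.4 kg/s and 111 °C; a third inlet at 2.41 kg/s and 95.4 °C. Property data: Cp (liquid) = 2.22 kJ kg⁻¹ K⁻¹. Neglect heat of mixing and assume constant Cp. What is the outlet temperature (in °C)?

T_out = 50.5 °C

Adiabatic, steady state ⇒ Σ ṁᵢCp,ᵢ(T_out − Tᵢ) = 0
T_out = Σ ṁᵢCp,ᵢTᵢ / Σ ṁᵢCp,ᵢ
      = 6751.6 / 133.67 = 50.511 °C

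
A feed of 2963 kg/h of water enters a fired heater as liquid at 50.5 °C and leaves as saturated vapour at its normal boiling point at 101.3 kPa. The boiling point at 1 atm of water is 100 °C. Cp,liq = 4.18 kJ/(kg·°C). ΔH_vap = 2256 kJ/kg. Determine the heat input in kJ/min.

Q = 122000 kJ/min

liquid 50.5→100 °C: 206.91 kJ/kg
vaporisation at 100 °C: 2256 kJ/kg
Δh = 206.91 + 2256 = 2462.9 kJ/kg
Q = ṁ·Δh = 2963 kg/h × 2462.9 kJ/kg = 7.2976e+06 kJ/h
|Q| = 2027.1 kW = 121630 kJ/min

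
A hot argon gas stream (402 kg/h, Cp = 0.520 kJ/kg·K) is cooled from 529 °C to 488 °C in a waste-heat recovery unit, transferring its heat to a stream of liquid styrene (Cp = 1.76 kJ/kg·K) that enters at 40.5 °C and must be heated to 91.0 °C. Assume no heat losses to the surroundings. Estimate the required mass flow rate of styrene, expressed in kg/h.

Heat released by hot stream: Q = 402 × 0.520 × (529 − 488) = 8570.6 kJ/h
Energy balance on cold side (adiabatic exchanger): Q = ṁ_c·Cp_c·(T_c,out − T_c,in)
ṁ_c = 8570.6 / [1.76 × (91.0 − 40.5)] = 96.429 kg/h

ṁ_c = 96.4 kg/h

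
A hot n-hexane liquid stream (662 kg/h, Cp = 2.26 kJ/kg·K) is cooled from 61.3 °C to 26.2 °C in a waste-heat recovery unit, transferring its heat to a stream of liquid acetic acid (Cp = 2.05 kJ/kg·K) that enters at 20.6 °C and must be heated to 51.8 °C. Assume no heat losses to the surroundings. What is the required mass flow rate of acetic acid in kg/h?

ṁ_c = 821 kg/h

Heat released by hot stream: Q = 662 × 2.26 × (61.3 − 26.2) = 52514 kJ/h
Energy balance on cold side (adiabatic exchanger): Q = ṁ_c·Cp_c·(T_c,out − T_c,in)
ṁ_c = 52514 / [2.05 × (51.8 − 20.6)] = 821.04 kg/h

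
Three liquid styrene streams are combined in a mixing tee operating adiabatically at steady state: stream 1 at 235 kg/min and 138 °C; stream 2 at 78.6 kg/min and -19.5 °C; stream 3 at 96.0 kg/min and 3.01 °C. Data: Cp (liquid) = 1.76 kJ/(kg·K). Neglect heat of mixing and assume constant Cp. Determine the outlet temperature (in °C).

Adiabatic, steady state ⇒ Σ ṁᵢCp,ᵢ(T_out − Tᵢ) = 0
T_out = Σ ṁᵢCp,ᵢTᵢ / Σ ṁᵢCp,ᵢ
      = 54888 / 720.9 = 76.138 °C

T_out = 76.1 °C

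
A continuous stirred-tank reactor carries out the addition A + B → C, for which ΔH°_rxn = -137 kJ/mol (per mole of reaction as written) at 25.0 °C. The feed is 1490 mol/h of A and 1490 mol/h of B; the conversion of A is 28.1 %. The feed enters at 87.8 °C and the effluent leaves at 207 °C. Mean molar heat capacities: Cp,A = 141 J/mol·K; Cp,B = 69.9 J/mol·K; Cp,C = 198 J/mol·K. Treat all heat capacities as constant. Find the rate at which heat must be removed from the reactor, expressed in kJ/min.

Q_out = 348 kJ/min

Extent of reaction ξ = 0.281 × 1490 = 418.69 mol/h
Reaction term: ξ·ΔH°_rxn = 418.69 × -137 = -57361 kJ/h
Sensible, feed 87.8→25 °C: -19734 kJ/h
Outlet flows (mol/h): A 1071.3, B 1071.3, C 418.69
Sensible, products 25→207 °C: 56209 kJ/h
Q = ΔH = -20886 kJ/h = -5.8017 kW
Heat removed = 348.1 kJ/min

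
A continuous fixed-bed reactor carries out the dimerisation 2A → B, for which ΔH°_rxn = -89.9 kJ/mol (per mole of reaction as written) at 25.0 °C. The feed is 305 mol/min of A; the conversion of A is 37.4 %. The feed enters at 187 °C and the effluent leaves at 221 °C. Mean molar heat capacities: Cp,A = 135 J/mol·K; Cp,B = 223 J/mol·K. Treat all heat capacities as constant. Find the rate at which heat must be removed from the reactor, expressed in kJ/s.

Extent of reaction ξ = 0.374 × 305 / 2 = 57.035 mol/min
Reaction term: ξ·ΔH°_rxn = 57.035 × -89.9 = -5127.4 kJ/min
Sensible, feed 187→25 °C: -6670.4 kJ/min
Outlet flows (mol/min): A 190.93, B 57.035
Sensible, products 25→221 °C: 7544.9 kJ/min
Q = ΔH = -4252.9 kJ/min = -70.882 kW
Heat removed = 70.882 kJ/s

Q_out = 70.9 kJ/s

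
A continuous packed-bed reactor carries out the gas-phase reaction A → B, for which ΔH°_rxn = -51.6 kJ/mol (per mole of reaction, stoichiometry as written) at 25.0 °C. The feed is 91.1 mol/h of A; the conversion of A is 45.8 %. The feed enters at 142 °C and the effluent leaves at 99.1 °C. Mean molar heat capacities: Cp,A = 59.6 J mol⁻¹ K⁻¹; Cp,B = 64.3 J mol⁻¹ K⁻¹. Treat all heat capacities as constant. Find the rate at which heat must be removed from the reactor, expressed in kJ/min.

Q_out = 39.5 kJ/min

Extent of reaction ξ = 0.458 × 91.1 = 41.724 mol/h
Reaction term: ξ·ΔH°_rxn = 41.724 × -51.6 = -2152.9 kJ/h
Sensible, feed 142→25 °C: -635.26 kJ/h
Outlet flows (mol/h): A 49.376, B 41.724
Sensible, products 25→99.1 °C: 416.86 kJ/h
Q = ΔH = -2371.3 kJ/h = -0.65871 kW
Heat removed = 39.522 kJ/min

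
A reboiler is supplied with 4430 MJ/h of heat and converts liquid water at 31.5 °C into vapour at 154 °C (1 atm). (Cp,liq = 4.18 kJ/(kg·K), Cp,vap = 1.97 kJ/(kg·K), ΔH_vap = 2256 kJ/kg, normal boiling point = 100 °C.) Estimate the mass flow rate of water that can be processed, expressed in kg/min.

ṁ = 27.9 kg/min

Δh = 4.18×(100−31.5) + 2256 + 1.97×(154−100) = 2648.7 kJ/kg
Q = 4430 MJ/h = 1230.6 kJ/s = 73833 kJ/min
ṁ = Q/Δh = 73833 / 2648.7 = 27.875 kg/min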